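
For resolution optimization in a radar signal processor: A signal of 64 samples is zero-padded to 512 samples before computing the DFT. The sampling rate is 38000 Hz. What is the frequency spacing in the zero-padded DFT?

Original DFT: N = 64, resolution = f_s/N = 38000/64 = 2375/4 Hz
Zero-padded DFT: N = 512, resolution = f_s/N = 38000/512 = 2375/32 Hz
Zero-padding interpolates the spectrum (finer frequency grid)
but does NOT improve the true spectral resolution (ability to resolve close frequencies).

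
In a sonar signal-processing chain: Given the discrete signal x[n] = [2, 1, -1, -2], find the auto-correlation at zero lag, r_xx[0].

The auto-correlation at zero lag r_xx[0] equals the signal energy.
r_xx[0] = sum of x[n]^2 = 2^2 + 1^2 + (-1)^2 + (-2)^2
= 4 + 1 + 1 + 4 = 10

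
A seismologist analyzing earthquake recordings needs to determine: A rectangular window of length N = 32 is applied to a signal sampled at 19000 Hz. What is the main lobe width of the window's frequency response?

For a rectangular window of length N,
the main lobe width in frequency is 2*f_s/N.
= 2*19000/32 = 2375/2 Hz
This determines the minimum frequency separation for resolving two sinusoids.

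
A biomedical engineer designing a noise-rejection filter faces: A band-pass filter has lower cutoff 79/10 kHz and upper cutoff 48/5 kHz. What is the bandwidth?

Bandwidth = f_high - f_low
= 48/5 kHz - 79/10 kHz = 17/10 kHz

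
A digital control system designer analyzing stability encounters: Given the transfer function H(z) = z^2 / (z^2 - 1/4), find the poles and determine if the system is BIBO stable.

Poles are roots of the denominator: z^2 - 1/4 = 0.
Quadratic formula: z = [-(0) +/- sqrt((0)^2 - 4*(-1/4))] / 2
Discriminant = 0 + 1 = 1; sqrt = 1.
z = (0 +/- 1) / 2 => z = 1/2 or z = -1/2.
|p1| = 1/2, |p2| = 1/2.
For BIBO stability, all poles must lie inside the unit circle (|p| < 1).
System is STABLE since both |p| < 1.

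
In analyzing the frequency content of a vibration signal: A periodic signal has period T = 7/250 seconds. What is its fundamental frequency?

The fundamental frequency is the reciprocal of the period.
f = 1/T = 1/(7/250) = 250/7 Hz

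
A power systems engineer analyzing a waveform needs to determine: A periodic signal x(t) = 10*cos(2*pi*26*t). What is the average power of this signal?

Average power of A*cos(wt) is A^2/2.
P = 10^2 / 2 = 100/2 = 50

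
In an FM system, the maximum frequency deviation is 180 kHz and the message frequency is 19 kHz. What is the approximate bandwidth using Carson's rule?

Carson's rule: BW = 2*(delta_f + f_m)
= 2*(180 + 19) kHz = 398 kHz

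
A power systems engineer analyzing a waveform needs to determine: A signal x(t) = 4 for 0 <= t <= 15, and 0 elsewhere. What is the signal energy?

Energy = integral of |x(t)|^2 dt over the signal duration
= 4^2 * 15 = 16 * 15 = 240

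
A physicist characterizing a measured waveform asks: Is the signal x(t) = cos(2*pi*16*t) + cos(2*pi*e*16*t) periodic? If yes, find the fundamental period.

f1 = 16 Hz, f2 = 16*e Hz
Ratio f2/f1 = e, which is irrational.
Since the frequency ratio is irrational, no common period exists.
The signal is not periodic.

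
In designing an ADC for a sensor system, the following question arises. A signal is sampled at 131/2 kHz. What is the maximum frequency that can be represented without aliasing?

The maximum frequency that can be represented without aliasing
is the Nyquist frequency: f_max = f_s / 2 = 131/2 kHz / 2 = 131/4 kHz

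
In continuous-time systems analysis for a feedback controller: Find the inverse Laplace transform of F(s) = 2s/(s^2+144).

Standard pair: s/(s^2+w^2) <-> cos(wt)*u(t)
With k=2, w=12: f(t) = 2*cos(12t)*u(t)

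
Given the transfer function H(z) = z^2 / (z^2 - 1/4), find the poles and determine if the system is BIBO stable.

Poles are roots of the denominator: z^2 - 1/4 = 0.
Quadratic formula: z = [-(0) +/- sqrt((0)^2 - 4*(-1/4))] / 2
Discriminant = 0 + 1 = 1; sqrt = 1.
z = (0 +/- 1) / 2 => z = 1/2 or z = -1/2.
|p1| = 1/2, |p2| = 1/2.
For BIBO stability, all poles must lie inside the unit circle (|p| < 1).
System is STABLE since both |p| < 1.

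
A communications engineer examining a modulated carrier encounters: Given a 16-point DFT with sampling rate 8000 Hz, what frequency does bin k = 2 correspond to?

The frequency of DFT bin k is: f_k = k * f_s / N
f_2 = 2 * 8000 / 16 = 1000 Hz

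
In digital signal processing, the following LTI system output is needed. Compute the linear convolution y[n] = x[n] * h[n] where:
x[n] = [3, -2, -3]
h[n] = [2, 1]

y[n] = sum_k x[k]*h[n-k]. Output length = len(x) + len(h) - 1 = 3 + 2 - 1 = 4.
y[0] = 3*2 = 6
y[1] = -2*2 + 3*1 = -1
y[2] = -3*2 + -2*1 = -8
y[3] = -3*1 = -3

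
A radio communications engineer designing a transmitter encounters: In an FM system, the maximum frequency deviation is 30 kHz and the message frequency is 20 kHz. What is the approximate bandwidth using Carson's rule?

Carson's rule: BW = 2*(delta_f + f_m)
= 2*(30 + 20) kHz = 100 kHz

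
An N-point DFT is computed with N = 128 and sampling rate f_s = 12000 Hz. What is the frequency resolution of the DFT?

DFT frequency resolution = f_s / N
= 12000 / 128 = 375/4 Hz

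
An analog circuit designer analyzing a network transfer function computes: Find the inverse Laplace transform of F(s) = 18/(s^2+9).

Standard pair: w/(s^2+w^2) <-> sin(wt)*u(t)
Recognize w^2 = 9, so w = 3; numerator 18 = 6*3.
f(t) = 6*sin(3t)*u(t)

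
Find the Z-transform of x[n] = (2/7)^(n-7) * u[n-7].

Time-shifting property: if X(z) = Z{x[n]}, then Z{x[n-d]} = z^(-d) * X(z)
X(z) = z/(z - 2/7) for x[n] = (2/7)^n * u[n]
Z{x[n-7]} = z^(-7) * z/(z - 2/7) = z^(-6)/(z - 2/7)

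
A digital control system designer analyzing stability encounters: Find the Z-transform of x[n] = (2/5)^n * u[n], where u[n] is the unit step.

The Z-transform of a^n * u[n] is z/(z-a) for |z| > |a|.
Here a = 2/5, so X(z) = z/(z - (2/5)) = 5z/(5z - 2)
ROC: |z| > 2/5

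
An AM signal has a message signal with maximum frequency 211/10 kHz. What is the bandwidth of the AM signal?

In AM (double-sideband), the bandwidth is twice the message frequency.
BW = 2 * f_m = 2 * 211/10 kHz = 211/5 kHz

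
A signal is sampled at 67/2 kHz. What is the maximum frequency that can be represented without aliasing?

The maximum frequency that can be represented without aliasing
is the Nyquist frequency: f_max = f_s / 2 = 67/2 kHz / 2 = 67/4 kHz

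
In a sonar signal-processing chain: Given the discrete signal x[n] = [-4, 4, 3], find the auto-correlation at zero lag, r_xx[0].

The auto-correlation at zero lag r_xx[0] equals the signal energy.
r_xx[0] = sum of x[n]^2 = (-4)^2 + 4^2 + 3^2
= 16 + 16 + 9 = 41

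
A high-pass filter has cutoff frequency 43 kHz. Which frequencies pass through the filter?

A high-pass filter passes all frequencies above the cutoff frequency 43 kHz and attenuates lower frequencies.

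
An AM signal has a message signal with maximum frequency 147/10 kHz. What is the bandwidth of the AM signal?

In AM (double-sideband), the bandwidth is twice the message frequency.
BW = 2 * f_m = 2 * 147/10 kHz = 147/5 kHz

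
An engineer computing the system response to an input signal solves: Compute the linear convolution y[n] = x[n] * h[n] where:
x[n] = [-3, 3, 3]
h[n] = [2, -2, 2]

y[n] = sum_k x[k]*h[n-k]. Output length = len(x) + len(h) - 1 = 3 + 3 - 1 = 5.
y[0] = -3*2 = -6
y[1] = 3*2 + -3*-2 = 12
y[2] = 3*2 + 3*-2 + -3*2 = -6
y[3] = 3*-2 + 3*2 = 0
y[4] = 3*2 = 6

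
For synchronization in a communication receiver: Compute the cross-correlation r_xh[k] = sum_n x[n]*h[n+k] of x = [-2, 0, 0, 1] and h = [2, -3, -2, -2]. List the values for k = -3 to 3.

Both sequences indexed from 0 and zero outside their support.
Lags with overlap: k = -3 to 3.
  r_xh[-3] = x[3]*h[0] = 2
  r_xh[-2] = x[2]*h[0] + x[3]*h[1] = -3
  r_xh[-1] = x[1]*h[0] + x[2]*h[1] + x[3]*h[2] = -2
  r_xh[0] = x[0]*h[0] + x[1]*h[1] + x[2]*h[2] + x[3]*h[3] = -6
  r_xh[1] = x[0]*h[1] + x[1]*h[2] + x[2]*h[3] = 6
  r_xh[2] = x[0]*h[2] + x[1]*h[3] = 4
  r_xh[3] = x[0]*h[3] = 4
r_xh = [2, -3, -2, -6, 6, 4, 4] (for k = -3, ..., 3)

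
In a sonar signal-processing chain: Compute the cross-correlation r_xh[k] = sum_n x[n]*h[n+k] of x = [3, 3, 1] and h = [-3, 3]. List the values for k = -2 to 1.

Both sequences indexed from 0 and zero outside their support.
Lags with overlap: k = -2 to 1.
  r_xh[-2] = x[2]*h[0] = -3
  r_xh[-1] = x[1]*h[0] + x[2]*h[1] = -6
  r_xh[0] = x[0]*h[0] + x[1]*h[1] = 0
  r_xh[1] = x[0]*h[1] = 9
r_xh = [-3, -6, 0, 9] (for k = -2, ..., 1)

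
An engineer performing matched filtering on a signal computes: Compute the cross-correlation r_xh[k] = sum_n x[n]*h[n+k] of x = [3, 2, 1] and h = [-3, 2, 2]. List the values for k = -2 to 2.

Both sequences indexed from 0 and zero outside their support.
Lags with overlap: k = -2 to 2.
  r_xh[-2] = x[2]*h[0] = -3
  r_xh[-1] = x[1]*h[0] + x[2]*h[1] = -4
  r_xh[0] = x[0]*h[0] + x[1]*h[1] + x[2]*h[2] = -3
  r_xh[1] = x[0]*h[1] + x[1]*h[2] = 10
  r_xh[2] = x[0]*h[2] = 6
r_xh = [-3, -4, -3, 10, 6] (for k = -2, ..., 2)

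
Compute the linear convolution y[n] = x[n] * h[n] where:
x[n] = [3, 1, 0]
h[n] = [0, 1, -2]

y[n] = sum_k x[k]*h[n-k]. Output length = len(x) + len(h) - 1 = 3 + 3 - 1 = 5.
y[0] = 3*0 = 0
y[1] = 1*0 + 3*1 = 3
y[2] = 0*0 + 1*1 + 3*-2 = -5
y[3] = 0*1 + 1*-2 = -2
y[4] = 0*-2 = 0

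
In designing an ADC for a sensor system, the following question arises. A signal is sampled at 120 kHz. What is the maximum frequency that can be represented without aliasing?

The maximum frequency that can be represented without aliasing
is the Nyquist frequency: f_max = f_s / 2 = 120 kHz / 2 = 60 kHz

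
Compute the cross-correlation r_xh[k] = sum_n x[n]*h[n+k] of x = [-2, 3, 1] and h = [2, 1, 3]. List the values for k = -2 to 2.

Both sequences indexed from 0 and zero outside their support.
Lags with overlap: k = -2 to 2.
  r_xh[-2] = x[2]*h[0] = 2
  r_xh[-1] = x[1]*h[0] + x[2]*h[1] = 7
  r_xh[0] = x[0]*h[0] + x[1]*h[1] + x[2]*h[2] = 2
  r_xh[1] = x[0]*h[1] + x[1]*h[2] = 7
  r_xh[2] = x[0]*h[2] = -6
r_xh = [2, 7, 2, 7, -6] (for k = -2, ..., 2)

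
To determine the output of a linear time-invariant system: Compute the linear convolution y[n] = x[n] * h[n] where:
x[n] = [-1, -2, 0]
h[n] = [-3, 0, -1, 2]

y[n] = sum_k x[k]*h[n-k]. Output length = len(x) + len(h) - 1 = 3 + 4 - 1 = 6.
y[0] = -1*-3 = 3
y[1] = -2*-3 + -1*0 = 6
y[2] = 0*-3 + -2*0 + -1*-1 = 1
y[3] = 0*0 + -2*-1 + -1*2 = 0
y[4] = 0*-1 + -2*2 = -4
y[5] = 0*2 = 0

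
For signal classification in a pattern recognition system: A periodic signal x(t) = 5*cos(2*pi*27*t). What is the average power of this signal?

Average power of A*cos(wt) is A^2/2.
P = 5^2 / 2 = 25/2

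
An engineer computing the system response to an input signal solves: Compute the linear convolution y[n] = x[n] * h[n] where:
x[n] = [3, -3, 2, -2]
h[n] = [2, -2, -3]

y[n] = sum_k x[k]*h[n-k]. Output length = len(x) + len(h) - 1 = 4 + 3 - 1 = 6.
y[0] = 3*2 = 6
y[1] = -3*2 + 3*-2 = -12
y[2] = 2*2 + -3*-2 + 3*-3 = 1
y[3] = -2*2 + 2*-2 + -3*-3 = 1
y[4] = -2*-2 + 2*-3 = -2
y[5] = -2*-3 = 6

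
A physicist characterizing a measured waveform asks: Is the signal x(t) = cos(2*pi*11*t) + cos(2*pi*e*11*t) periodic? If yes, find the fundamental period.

f1 = 11 Hz, f2 = 11*e Hz
Ratio f2/f1 = e, which is irrational.
Since the frequency ratio is irrational, no common period exists.
The signal is not periodic.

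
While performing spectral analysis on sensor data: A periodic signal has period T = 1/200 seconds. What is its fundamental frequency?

The fundamental frequency is the reciprocal of the period.
f = 1/T = 1/(1/200) = 200 Hz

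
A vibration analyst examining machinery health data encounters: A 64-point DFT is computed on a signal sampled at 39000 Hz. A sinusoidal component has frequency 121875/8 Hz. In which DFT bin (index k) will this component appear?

DFT frequency resolution = f_s/N = 39000/64 = 4875/8 Hz
Bin index k = f_signal / resolution = 121875/8 / 4875/8 = 25
The signal frequency 121875/8 Hz falls in DFT bin k = 25.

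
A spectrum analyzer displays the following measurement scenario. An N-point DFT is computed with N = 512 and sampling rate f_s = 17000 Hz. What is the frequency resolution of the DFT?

DFT frequency resolution = f_s / N
= 17000 / 512 = 2125/64 Hz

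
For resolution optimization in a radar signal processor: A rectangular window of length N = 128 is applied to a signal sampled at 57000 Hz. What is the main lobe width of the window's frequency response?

For a rectangular window of length N,
the main lobe width in frequency is 2*f_s/N.
= 2*57000/128 = 7125/8 Hz
This determines the minimum frequency separation for resolving two sinusoids.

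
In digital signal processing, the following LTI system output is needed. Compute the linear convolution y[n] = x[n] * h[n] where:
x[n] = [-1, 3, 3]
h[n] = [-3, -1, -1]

y[n] = sum_k x[k]*h[n-k]. Output length = len(x) + len(h) - 1 = 3 + 3 - 1 = 5.
y[0] = -1*-3 = 3
y[1] = 3*-3 + -1*-1 = -8
y[2] = 3*-3 + 3*-1 + -1*-1 = -11
y[3] = 3*-1 + 3*-1 = -6
y[4] = 3*-1 = -3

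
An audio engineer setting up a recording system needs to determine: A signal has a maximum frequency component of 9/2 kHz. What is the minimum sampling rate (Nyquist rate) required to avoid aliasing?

By the Nyquist-Shannon sampling theorem,
the minimum sampling rate (Nyquist rate) must be at least 2 * f_max.
Nyquist rate = 2 * 9/2 kHz = 9 kHz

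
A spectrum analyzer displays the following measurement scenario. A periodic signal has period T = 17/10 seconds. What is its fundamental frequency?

The fundamental frequency is the reciprocal of the period.
f = 1/T = 1/(17/10) = 10/17 Hz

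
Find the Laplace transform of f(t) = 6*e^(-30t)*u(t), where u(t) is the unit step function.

Standard Laplace transform pair:
e^(-at)*u(t) <-> 1/(s+a)
With a = 30: L{6*e^(-30t)*u(t)} = 6/(s+30), ROC: Re(s) > -30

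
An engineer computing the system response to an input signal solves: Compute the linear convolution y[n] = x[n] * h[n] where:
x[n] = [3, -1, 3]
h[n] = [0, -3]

y[n] = sum_k x[k]*h[n-k]. Output length = len(x) + len(h) - 1 = 3 + 2 - 1 = 4.
y[0] = 3*0 = 0
y[1] = -1*0 + 3*-3 = -9
y[2] = 3*0 + -1*-3 = 3
y[3] = 3*-3 = -9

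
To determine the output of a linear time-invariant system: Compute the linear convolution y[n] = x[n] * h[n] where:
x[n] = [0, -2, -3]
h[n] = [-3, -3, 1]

y[n] = sum_k x[k]*h[n-k]. Output length = len(x) + len(h) - 1 = 3 + 3 - 1 = 5.
y[0] = 0*-3 = 0
y[1] = -2*-3 + 0*-3 = 6
y[2] = -3*-3 + -2*-3 + 0*1 = 15
y[3] = -3*-3 + -2*1 = 7
y[4] = -3*1 = -3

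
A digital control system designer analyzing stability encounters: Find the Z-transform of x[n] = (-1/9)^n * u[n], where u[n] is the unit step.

The Z-transform of a^n * u[n] is z/(z-a) for |z| > |a|.
Here a = -1/9, so X(z) = z/(z - (-1/9)) = 9z/(9z + 1)
ROC: |z| > 1/9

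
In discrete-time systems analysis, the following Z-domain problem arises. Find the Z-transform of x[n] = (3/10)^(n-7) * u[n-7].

Time-shifting property: if X(z) = Z{x[n]}, then Z{x[n-d]} = z^(-d) * X(z)
X(z) = z/(z - 3/10) for x[n] = (3/10)^n * u[n]
Z{x[n-7]} = z^(-7) * z/(z - 3/10) = z^(-6)/(z - 3/10)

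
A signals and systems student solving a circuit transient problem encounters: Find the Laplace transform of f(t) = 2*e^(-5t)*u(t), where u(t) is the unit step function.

Standard Laplace transform pair:
e^(-at)*u(t) <-> 1/(s+a)
With a = 5: L{2*e^(-5t)*u(t)} = 2/(s+5), ROC: Re(s) > -5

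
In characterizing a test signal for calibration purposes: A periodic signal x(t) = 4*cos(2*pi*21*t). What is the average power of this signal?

Average power of A*cos(wt) is A^2/2.
P = 4^2 / 2 = 16/2 = 8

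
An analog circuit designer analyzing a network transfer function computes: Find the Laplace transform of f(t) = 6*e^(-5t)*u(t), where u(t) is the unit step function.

Standard Laplace transform pair:
e^(-at)*u(t) <-> 1/(s+a)
With a = 5: L{6*e^(-5t)*u(t)} = 6/(s+5), ROC: Re(s) > -5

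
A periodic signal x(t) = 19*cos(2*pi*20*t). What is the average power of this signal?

Average power of A*cos(wt) is A^2/2.
P = 19^2 / 2 = 361/2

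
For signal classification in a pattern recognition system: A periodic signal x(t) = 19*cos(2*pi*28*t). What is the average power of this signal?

Average power of A*cos(wt) is A^2/2.
P = 19^2 / 2 = 361/2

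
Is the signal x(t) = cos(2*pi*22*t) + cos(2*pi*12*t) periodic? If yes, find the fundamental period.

f1 = 22 Hz, f2 = 12 Hz
Period T1 = 1/22, T2 = 1/12
Ratio T1/T2 = 12/22, which is rational.
The signal is periodic with fundamental period T = 1/GCD(22,12) = 1/2 s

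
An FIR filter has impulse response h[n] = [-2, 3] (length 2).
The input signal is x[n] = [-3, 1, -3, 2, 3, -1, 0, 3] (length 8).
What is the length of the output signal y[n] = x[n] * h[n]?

For linear convolution, the output length is:
len(y) = len(x) + len(h) - 1 = 8 + 2 - 1 = 9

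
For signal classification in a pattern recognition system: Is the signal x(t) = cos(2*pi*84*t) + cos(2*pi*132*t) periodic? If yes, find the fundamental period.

f1 = 84 Hz, f2 = 132 Hz
Period T1 = 1/84, T2 = 1/132
Ratio T1/T2 = 132/84, which is rational.
The signal is periodic with fundamental period T = 1/GCD(84,132) = 1/12 s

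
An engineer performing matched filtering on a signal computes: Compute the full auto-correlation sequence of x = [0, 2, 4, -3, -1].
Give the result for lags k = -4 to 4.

r_xx[k] = sum_m x[m]*x[m+k], indexed from 0, for k = -4 to 4:
  r_xx[-4] = x[4]*x[0] = 0
  r_xx[-3] = x[3]*x[0] + x[4]*x[1] = -2
  r_xx[-2] = x[2]*x[0] + x[3]*x[1] + x[4]*x[2] = -10
  r_xx[-1] = x[1]*x[0] + x[2]*x[1] + x[3]*x[2] + x[4]*x[3] = -1
  r_xx[0] = x[0]*x[0] + x[1]*x[1] + x[2]*x[2] + x[3]*x[3] + x[4]*x[4] = 30
  r_xx[1] = x[0]*x[1] + x[1]*x[2] + x[2]*x[3] + x[3]*x[4] = -1
  r_xx[2] = x[0]*x[2] + x[1]*x[3] + x[2]*x[4] = -10
  r_xx[3] = x[0]*x[3] + x[1]*x[4] = -2
  r_xx[4] = x[0]*x[4] = 0
r_xx = [0, -2, -10, -1, 30, -1, -10, -2, 0]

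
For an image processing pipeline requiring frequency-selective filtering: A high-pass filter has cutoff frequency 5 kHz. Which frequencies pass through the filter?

A high-pass filter passes all frequencies above the cutoff frequency 5 kHz and attenuates lower frequencies.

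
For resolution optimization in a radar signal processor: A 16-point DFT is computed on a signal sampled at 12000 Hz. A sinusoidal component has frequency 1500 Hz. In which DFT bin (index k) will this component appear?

DFT frequency resolution = f_s/N = 12000/16 = 750 Hz
Bin index k = f_signal / resolution = 1500 / 750 = 2
The signal frequency 1500 Hz falls in DFT bin k = 2.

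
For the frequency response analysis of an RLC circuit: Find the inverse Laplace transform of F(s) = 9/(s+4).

Standard pair: k/(s+a) <-> k*e^(-at)*u(t)
With k=9, a=4: f(t) = 9*e^(-4t)*u(t)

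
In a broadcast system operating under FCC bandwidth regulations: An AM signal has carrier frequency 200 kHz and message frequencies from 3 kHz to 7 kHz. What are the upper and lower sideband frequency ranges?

Upper sideband (USB) = fc + [fm_low, fm_high] = 200 + [3, 7] = [203, 207] kHz
Lower sideband (LSB) = fc - [fm_high, fm_low] = 200 - [7, 3] = [193, 197] kHz
Total occupied spectrum: 193 kHz to 207 kHz (plus carrier at 200 kHz)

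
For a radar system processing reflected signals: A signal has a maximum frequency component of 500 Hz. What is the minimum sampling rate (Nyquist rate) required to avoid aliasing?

By the Nyquist-Shannon sampling theorem,
the minimum sampling rate (Nyquist rate) must be at least 2 * f_max.
Nyquist rate = 2 * 500 Hz = 1000 Hz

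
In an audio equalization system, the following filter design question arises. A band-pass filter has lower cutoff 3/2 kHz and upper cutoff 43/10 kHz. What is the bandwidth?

Bandwidth = f_high - f_low
= 43/10 kHz - 3/2 kHz = 14/5 kHz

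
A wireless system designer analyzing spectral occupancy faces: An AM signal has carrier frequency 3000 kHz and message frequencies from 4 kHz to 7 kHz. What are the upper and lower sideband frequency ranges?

Upper sideband (USB) = fc + [fm_low, fm_high] = 3000 + [4, 7] = [3004, 3007] kHz
Lower sideband (LSB) = fc - [fm_high, fm_low] = 3000 - [7, 4] = [2993, 2996] kHz
Total occupied spectrum: 2993 kHz to 3007 kHz (plus carrier at 3000 kHz)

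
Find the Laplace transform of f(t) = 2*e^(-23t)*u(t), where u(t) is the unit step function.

Standard Laplace transform pair:
e^(-at)*u(t) <-> 1/(s+a)
With a = 23: L{2*e^(-23t)*u(t)} = 2/(s+23), ROC: Re(s) > -23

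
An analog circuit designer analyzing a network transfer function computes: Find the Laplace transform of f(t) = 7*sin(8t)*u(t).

Standard pair: sin(wt)*u(t) <-> w/(s^2+w^2)
With w = 8: L{7*sin(8t)*u(t)} = 56/(s^2+64)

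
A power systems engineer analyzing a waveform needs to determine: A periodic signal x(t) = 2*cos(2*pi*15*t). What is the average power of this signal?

Average power of A*cos(wt) is A^2/2.
P = 2^2 / 2 = 4/2 = 2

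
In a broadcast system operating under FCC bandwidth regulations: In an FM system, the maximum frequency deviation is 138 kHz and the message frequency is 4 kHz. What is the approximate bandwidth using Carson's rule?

Carson's rule: BW = 2*(delta_f + f_m)
= 2*(138 + 4) kHz = 284 kHz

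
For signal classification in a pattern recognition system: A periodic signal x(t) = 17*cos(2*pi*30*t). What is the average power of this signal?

Average power of A*cos(wt) is A^2/2.
P = 17^2 / 2 = 289/2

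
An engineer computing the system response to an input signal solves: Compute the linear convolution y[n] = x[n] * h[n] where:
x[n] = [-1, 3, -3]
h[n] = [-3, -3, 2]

y[n] = sum_k x[k]*h[n-k]. Output length = len(x) + len(h) - 1 = 3 + 3 - 1 = 5.
y[0] = -1*-3 = 3
y[1] = 3*-3 + -1*-3 = -6
y[2] = -3*-3 + 3*-3 + -1*2 = -2
y[3] = -3*-3 + 3*2 = 15
y[4] = -3*2 = -6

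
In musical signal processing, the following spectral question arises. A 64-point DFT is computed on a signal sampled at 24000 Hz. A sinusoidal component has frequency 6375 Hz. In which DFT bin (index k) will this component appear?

DFT frequency resolution = f_s/N = 24000/64 = 375 Hz
Bin index k = f_signal / resolution = 6375 / 375 = 17
The signal frequency 6375 Hz falls in DFT bin k = 17.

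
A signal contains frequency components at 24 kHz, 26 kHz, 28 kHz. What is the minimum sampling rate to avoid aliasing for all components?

The highest frequency component is f_max = 28 kHz.
Nyquist rate = 2 * f_max = 2 * 28 kHz = 56 kHz.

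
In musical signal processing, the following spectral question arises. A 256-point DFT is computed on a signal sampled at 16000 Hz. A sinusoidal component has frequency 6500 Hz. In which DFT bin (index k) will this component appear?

DFT frequency resolution = f_s/N = 16000/256 = 125/2 Hz
Bin index k = f_signal / resolution = 6500 / 125/2 = 104
The signal frequency 6500 Hz falls in DFT bin k = 104.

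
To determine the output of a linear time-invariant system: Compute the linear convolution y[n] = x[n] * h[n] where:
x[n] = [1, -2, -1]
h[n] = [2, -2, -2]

y[n] = sum_k x[k]*h[n-k]. Output length = len(x) + len(h) - 1 = 3 + 3 - 1 = 5.
y[0] = 1*2 = 2
y[1] = -2*2 + 1*-2 = -6
y[2] = -1*2 + -2*-2 + 1*-2 = 0
y[3] = -1*-2 + -2*-2 = 6
y[4] = -1*-2 = 2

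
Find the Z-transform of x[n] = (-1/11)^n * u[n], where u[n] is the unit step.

The Z-transform of a^n * u[n] is z/(z-a) for |z| > |a|.
Here a = -1/11, so X(z) = z/(z - (-1/11)) = 11z/(11z + 1)
ROC: |z| > 1/11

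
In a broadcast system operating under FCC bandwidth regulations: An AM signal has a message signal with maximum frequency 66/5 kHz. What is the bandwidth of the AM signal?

In AM (double-sideband), the bandwidth is twice the message frequency.
BW = 2 * f_m = 2 * 66/5 kHz = 132/5 kHz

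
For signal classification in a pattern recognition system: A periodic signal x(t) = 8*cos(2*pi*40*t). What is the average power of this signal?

Average power of A*cos(wt) is A^2/2.
P = 8^2 / 2 = 64/2 = 32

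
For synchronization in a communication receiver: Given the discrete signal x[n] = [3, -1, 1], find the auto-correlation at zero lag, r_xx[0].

The auto-correlation at zero lag r_xx[0] equals the signal energy.
r_xx[0] = sum of x[n]^2 = 3^2 + (-1)^2 + 1^2
= 9 + 1 + 1 = 11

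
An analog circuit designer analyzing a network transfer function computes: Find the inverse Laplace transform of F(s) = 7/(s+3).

Standard pair: k/(s+a) <-> k*e^(-at)*u(t)
With k=7, a=3: f(t) = 7*e^(-3t)*u(t)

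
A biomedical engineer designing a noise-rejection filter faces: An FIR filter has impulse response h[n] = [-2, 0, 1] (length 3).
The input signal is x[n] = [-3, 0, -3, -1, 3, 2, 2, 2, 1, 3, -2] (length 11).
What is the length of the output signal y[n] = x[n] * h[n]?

For linear convolution, the output length is:
len(y) = len(x) + len(h) - 1 = 11 + 3 - 1 = 13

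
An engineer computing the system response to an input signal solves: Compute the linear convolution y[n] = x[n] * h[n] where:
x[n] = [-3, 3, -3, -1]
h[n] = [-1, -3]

y[n] = sum_k x[k]*h[n-k]. Output length = len(x) + len(h) - 1 = 4 + 2 - 1 = 5.
y[0] = -3*-1 = 3
y[1] = 3*-1 + -3*-3 = 6
y[2] = -3*-1 + 3*-3 = -6
y[3] = -1*-1 + -3*-3 = 10
y[4] = -1*-3 = 3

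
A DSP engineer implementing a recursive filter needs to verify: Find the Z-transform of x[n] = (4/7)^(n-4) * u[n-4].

Time-shifting property: if X(z) = Z{x[n]}, then Z{x[n-d]} = z^(-d) * X(z)
X(z) = z/(z - 4/7) for x[n] = (4/7)^n * u[n]
Z{x[n-4]} = z^(-4) * z/(z - 4/7) = z^(-3)/(z - 4/7)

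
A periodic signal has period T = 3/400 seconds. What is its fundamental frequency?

The fundamental frequency is the reciprocal of the period.
f = 1/T = 1/(3/400) = 400/3 Hz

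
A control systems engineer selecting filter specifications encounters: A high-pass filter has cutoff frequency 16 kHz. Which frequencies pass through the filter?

A high-pass filter passes all frequencies above the cutoff frequency 16 kHz and attenuates lower frequencies.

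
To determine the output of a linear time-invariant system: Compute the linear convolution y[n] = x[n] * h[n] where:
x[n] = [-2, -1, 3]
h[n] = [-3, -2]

y[n] = sum_k x[k]*h[n-k]. Output length = len(x) + len(h) - 1 = 3 + 2 - 1 = 4.
y[0] = -2*-3 = 6
y[1] = -1*-3 + -2*-2 = 7
y[2] = 3*-3 + -1*-2 = -7
y[3] = 3*-2 = -6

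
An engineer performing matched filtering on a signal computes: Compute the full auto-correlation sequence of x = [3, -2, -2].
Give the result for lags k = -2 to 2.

r_xx[k] = sum_m x[m]*x[m+k], indexed from 0, for k = -2 to 2:
  r_xx[-2] = x[2]*x[0] = -6
  r_xx[-1] = x[1]*x[0] + x[2]*x[1] = -2
  r_xx[0] = x[0]*x[0] + x[1]*x[1] + x[2]*x[2] = 17
  r_xx[1] = x[0]*x[1] + x[1]*x[2] = -2
  r_xx[2] = x[0]*x[2] = -6
r_xx = [-6, -2, 17, -2, -6]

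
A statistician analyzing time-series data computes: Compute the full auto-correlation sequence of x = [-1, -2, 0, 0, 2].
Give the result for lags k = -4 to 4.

r_xx[k] = sum_m x[m]*x[m+k], indexed from 0, for k = -4 to 4:
  r_xx[-4] = x[4]*x[0] = -2
  r_xx[-3] = x[3]*x[0] + x[4]*x[1] = -4
  r_xx[-2] = x[2]*x[0] + x[3]*x[1] + x[4]*x[2] = 0
  r_xx[-1] = x[1]*x[0] + x[2]*x[1] + x[3]*x[2] + x[4]*x[3] = 2
  r_xx[0] = x[0]*x[0] + x[1]*x[1] + x[2]*x[2] + x[3]*x[3] + x[4]*x[4] = 9
  r_xx[1] = x[0]*x[1] + x[1]*x[2] + x[2]*x[3] + x[3]*x[4] = 2
  r_xx[2] = x[0]*x[2] + x[1]*x[3] + x[2]*x[4] = 0
  r_xx[3] = x[0]*x[3] + x[1]*x[4] = -4
  r_xx[4] = x[0]*x[4] = -2
r_xx = [-2, -4, 0, 2, 9, 2, 0, -4, -2]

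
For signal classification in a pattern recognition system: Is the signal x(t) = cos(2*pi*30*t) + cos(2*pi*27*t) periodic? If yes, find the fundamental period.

f1 = 30 Hz, f2 = 27 Hz
Period T1 = 1/30, T2 = 1/27
Ratio T1/T2 = 27/30, which is rational.
The signal is periodic with fundamental period T = 1/GCD(30,27) = 1/3 s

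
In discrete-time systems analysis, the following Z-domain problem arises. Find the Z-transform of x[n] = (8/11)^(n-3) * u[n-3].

Time-shifting property: if X(z) = Z{x[n]}, then Z{x[n-d]} = z^(-d) * X(z)
X(z) = z/(z - 8/11) for x[n] = (8/11)^n * u[n]
Z{x[n-3]} = z^(-3) * z/(z - 8/11) = z^(-2)/(z - 8/11)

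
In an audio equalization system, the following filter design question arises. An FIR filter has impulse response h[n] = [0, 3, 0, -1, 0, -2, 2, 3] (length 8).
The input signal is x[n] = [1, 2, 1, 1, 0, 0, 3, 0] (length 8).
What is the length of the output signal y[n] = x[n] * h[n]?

For linear convolution, the output length is:
len(y) = len(x) + len(h) - 1 = 8 + 8 - 1 = 15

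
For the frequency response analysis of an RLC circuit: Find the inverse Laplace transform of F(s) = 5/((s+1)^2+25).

Standard pair: w/((s+a)^2+w^2) <-> e^(-at)*sin(wt)*u(t)
With a=1, w=5: f(t) = e^(-t)*sin(5t)*u(t)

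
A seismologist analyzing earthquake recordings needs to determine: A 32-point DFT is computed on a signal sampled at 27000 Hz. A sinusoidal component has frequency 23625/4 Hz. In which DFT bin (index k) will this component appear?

DFT frequency resolution = f_s/N = 27000/32 = 3375/4 Hz
Bin index k = f_signal / resolution = 23625/4 / 3375/4 = 7
The signal frequency 23625/4 Hz falls in DFT bin k = 7.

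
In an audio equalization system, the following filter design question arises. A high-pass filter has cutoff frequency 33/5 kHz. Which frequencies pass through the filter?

A high-pass filter passes all frequencies above the cutoff frequency 33/5 kHz and attenuates lower frequencies.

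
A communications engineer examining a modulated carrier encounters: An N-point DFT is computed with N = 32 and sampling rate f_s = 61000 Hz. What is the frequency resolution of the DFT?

DFT frequency resolution = f_s / N
= 61000 / 32 = 7625/4 Hz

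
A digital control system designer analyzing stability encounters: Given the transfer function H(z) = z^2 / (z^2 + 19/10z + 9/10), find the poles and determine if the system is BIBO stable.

Poles are roots of the denominator: z^2 + 19/10z + 9/10 = 0.
Quadratic formula: z = [-(19/10) +/- sqrt((19/10)^2 - 4*(9/10))] / 2
Discriminant = 361/100 - 18/5 = 1/100; sqrt = 1/10.
z = (-19/10 +/- 1/10) / 2 => z = -9/10 or z = -1.
|p1| = 1, |p2| = 9/10.
For BIBO stability, all poles must lie inside the unit circle (|p| < 1).
System is UNSTABLE since at least one |p| >= 1.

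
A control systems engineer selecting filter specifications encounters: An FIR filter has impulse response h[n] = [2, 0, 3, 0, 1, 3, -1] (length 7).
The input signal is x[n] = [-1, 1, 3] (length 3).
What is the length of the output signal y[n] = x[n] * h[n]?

For linear convolution, the output length is:
len(y) = len(x) + len(h) - 1 = 3 + 7 - 1 = 9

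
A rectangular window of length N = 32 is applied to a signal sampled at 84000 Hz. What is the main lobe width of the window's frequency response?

For a rectangular window of length N,
the main lobe width in frequency is 2*f_s/N.
= 2*84000/32 = 5250 Hz
This determines the minimum frequency separation for resolving two sinusoids.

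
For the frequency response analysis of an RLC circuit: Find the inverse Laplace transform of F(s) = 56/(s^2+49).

Standard pair: w/(s^2+w^2) <-> sin(wt)*u(t)
Recognize w^2 = 49, so w = 7; numerator 56 = 8*7.
f(t) = 8*sin(7t)*u(t)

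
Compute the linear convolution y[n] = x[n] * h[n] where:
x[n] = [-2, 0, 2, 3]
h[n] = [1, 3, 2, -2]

y[n] = sum_k x[k]*h[n-k]. Output length = len(x) + len(h) - 1 = 4 + 4 - 1 = 7.
y[0] = -2*1 = -2
y[1] = 0*1 + -2*3 = -6
y[2] = 2*1 + 0*3 + -2*2 = -2
y[3] = 3*1 + 2*3 + 0*2 + -2*-2 = 13
y[4] = 3*3 + 2*2 + 0*-2 = 13
y[5] = 3*2 + 2*-2 = 2
y[6] = 3*-2 = -6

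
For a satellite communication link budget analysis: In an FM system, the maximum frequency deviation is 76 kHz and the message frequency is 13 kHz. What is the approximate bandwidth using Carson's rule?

Carson's rule: BW = 2*(delta_f + f_m)
= 2*(76 + 13) kHz = 178 kHz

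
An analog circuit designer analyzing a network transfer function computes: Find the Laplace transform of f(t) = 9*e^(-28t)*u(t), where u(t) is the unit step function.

Standard Laplace transform pair:
e^(-at)*u(t) <-> 1/(s+a)
With a = 28: L{9*e^(-28t)*u(t)} = 9/(s+28), ROC: Re(s) > -28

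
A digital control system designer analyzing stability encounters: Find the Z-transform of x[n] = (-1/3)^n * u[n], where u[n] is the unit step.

The Z-transform of a^n * u[n] is z/(z-a) for |z| > |a|.
Here a = -1/3, so X(z) = z/(z - (-1/3)) = 3z/(3z + 1)
ROC: |z| > 1/3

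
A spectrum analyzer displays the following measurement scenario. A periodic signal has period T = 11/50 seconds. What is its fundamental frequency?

The fundamental frequency is the reciprocal of the period.
f = 1/T = 1/(11/50) = 50/11 Hz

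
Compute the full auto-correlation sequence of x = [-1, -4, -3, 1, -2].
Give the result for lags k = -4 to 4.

r_xx[k] = sum_m x[m]*x[m+k], indexed from 0, for k = -4 to 4:
  r_xx[-4] = x[4]*x[0] = 2
  r_xx[-3] = x[3]*x[0] + x[4]*x[1] = 7
  r_xx[-2] = x[2]*x[0] + x[3]*x[1] + x[4]*x[2] = 5
  r_xx[-1] = x[1]*x[0] + x[2]*x[1] + x[3]*x[2] + x[4]*x[3] = 11
  r_xx[0] = x[0]*x[0] + x[1]*x[1] + x[2]*x[2] + x[3]*x[3] + x[4]*x[4] = 31
  r_xx[1] = x[0]*x[1] + x[1]*x[2] + x[2]*x[3] + x[3]*x[4] = 11
  r_xx[2] = x[0]*x[2] + x[1]*x[3] + x[2]*x[4] = 5
  r_xx[3] = x[0]*x[3] + x[1]*x[4] = 7
  r_xx[4] = x[0]*x[4] = 2
r_xx = [2, 7, 5, 11, 31, 11, 5, 7, 2]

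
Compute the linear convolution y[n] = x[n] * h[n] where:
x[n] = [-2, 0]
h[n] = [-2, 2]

y[n] = sum_k x[k]*h[n-k]. Output length = len(x) + len(h) - 1 = 2 + 2 - 1 = 3.
y[0] = -2*-2 = 4
y[1] = 0*-2 + -2*2 = -4
y[2] = 0*2 = 0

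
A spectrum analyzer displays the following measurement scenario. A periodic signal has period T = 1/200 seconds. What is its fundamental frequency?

The fundamental frequency is the reciprocal of the period.
f = 1/T = 1/(1/200) = 200 Hz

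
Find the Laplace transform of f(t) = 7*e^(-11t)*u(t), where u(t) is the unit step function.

Standard Laplace transform pair:
e^(-at)*u(t) <-> 1/(s+a)
With a = 11: L{7*e^(-11t)*u(t)} = 7/(s+11), ROC: Re(s) > -11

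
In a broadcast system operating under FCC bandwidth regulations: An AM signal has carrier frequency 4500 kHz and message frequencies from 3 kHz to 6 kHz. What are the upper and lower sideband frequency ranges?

Upper sideband (USB) = fc + [fm_low, fm_high] = 4500 + [3, 6] = [4503, 4506] kHz
Lower sideband (LSB) = fc - [fm_high, fm_low] = 4500 - [6, 3] = [4494, 4497] kHz
Total occupied spectrum: 4494 kHz to 4506 kHz (plus carrier at 4500 kHz)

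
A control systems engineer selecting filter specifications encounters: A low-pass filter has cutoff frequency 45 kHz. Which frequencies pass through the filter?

A low-pass filter passes all frequencies below the cutoff frequency 45 kHz and attenuates higher frequencies.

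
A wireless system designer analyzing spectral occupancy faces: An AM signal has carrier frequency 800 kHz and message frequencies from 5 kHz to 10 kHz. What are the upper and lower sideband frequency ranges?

Upper sideband (USB) = fc + [fm_low, fm_high] = 800 + [5, 10] = [805, 810] kHz
Lower sideband (LSB) = fc - [fm_high, fm_low] = 800 - [10, 5] = [790, 795] kHz
Total occupied spectrum: 790 kHz to 810 kHz (plus carrier at 800 kHz)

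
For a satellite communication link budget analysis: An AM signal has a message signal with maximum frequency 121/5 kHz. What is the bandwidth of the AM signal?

In AM (double-sideband), the bandwidth is twice the message frequency.
BW = 2 * f_m = 2 * 121/5 kHz = 242/5 kHz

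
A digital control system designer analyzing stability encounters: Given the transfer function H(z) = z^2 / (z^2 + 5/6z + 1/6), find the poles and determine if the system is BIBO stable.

Poles are roots of the denominator: z^2 + 5/6z + 1/6 = 0.
Quadratic formula: z = [-(5/6) +/- sqrt((5/6)^2 - 4*(1/6))] / 2
Discriminant = 25/36 - 2/3 = 1/36; sqrt = 1/6.
z = (-5/6 +/- 1/6) / 2 => z = -1/3 or z = -1/2.
|p1| = 1/2, |p2| = 1/3.
For BIBO stability, all poles must lie inside the unit circle (|p| < 1).
System is STABLE since both |p| < 1.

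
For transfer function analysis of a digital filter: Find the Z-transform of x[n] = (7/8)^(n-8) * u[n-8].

Time-shifting property: if X(z) = Z{x[n]}, then Z{x[n-d]} = z^(-d) * X(z)
X(z) = z/(z - 7/8) for x[n] = (7/8)^n * u[n]
Z{x[n-8]} = z^(-8) * z/(z - 7/8) = z^(-7)/(z - 7/8)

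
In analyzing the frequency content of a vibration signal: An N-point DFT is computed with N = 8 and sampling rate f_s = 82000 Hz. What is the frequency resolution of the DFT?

DFT frequency resolution = f_s / N
= 82000 / 8 = 10250 Hz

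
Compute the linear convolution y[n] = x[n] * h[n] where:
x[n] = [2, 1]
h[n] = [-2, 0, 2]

y[n] = sum_k x[k]*h[n-k]. Output length = len(x) + len(h) - 1 = 2 + 3 - 1 = 4.
y[0] = 2*-2 = -4
y[1] = 1*-2 + 2*0 = -2
y[2] = 1*0 + 2*2 = 4
y[3] = 1*2 = 2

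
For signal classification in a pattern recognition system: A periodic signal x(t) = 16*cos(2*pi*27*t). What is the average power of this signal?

Average power of A*cos(wt) is A^2/2.
P = 16^2 / 2 = 256/2 = 128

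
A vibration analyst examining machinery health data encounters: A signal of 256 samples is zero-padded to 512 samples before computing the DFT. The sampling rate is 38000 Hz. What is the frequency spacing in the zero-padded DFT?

Original DFT: N = 256, resolution = f_s/N = 38000/256 = 2375/16 Hz
Zero-padded DFT: N = 512, resolution = f_s/N = 38000/512 = 2375/32 Hz
Zero-padding interpolates the spectrum (finer frequency grid)
but does NOT improve the true spectral resolution (ability to resolve close frequencies).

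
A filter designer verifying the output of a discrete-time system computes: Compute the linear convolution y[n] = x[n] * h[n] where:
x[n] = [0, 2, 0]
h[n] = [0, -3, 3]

y[n] = sum_k x[k]*h[n-k]. Output length = len(x) + len(h) - 1 = 3 + 3 - 1 = 5.
y[0] = 0*0 = 0
y[1] = 2*0 + 0*-3 = 0
y[2] = 0*0 + 2*-3 + 0*3 = -6
y[3] = 0*-3 + 2*3 = 6
y[4] = 0*3 = 0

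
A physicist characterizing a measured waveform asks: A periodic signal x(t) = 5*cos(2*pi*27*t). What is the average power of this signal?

Average power of A*cos(wt) is A^2/2.
P = 5^2 / 2 = 25/2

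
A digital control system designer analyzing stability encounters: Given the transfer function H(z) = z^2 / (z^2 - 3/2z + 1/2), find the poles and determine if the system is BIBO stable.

Poles are roots of the denominator: z^2 - 3/2z + 1/2 = 0.
Quadratic formula: z = [-(-3/2) +/- sqrt((-3/2)^2 - 4*(1/2))] / 2
Discriminant = 9/4 - 2 = 1/4; sqrt = 1/2.
z = (3/2 +/- 1/2) / 2 => z = 1 or z = 1/2.
|p1| = 1, |p2| = 1/2.
For BIBO stability, all poles must lie inside the unit circle (|p| < 1).
System is UNSTABLE since at least one |p| >= 1.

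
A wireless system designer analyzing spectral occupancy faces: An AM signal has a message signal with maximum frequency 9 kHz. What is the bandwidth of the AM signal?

In AM (double-sideband), the bandwidth is twice the message frequency.
BW = 2 * f_m = 2 * 9 kHz = 18 kHz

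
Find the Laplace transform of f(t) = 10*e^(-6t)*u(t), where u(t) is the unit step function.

Standard Laplace transform pair:
e^(-at)*u(t) <-> 1/(s+a)
With a = 6: L{10*e^(-6t)*u(t)} = 10/(s+6), ROC: Re(s) > -6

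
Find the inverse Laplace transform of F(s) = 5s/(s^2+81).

Standard pair: s/(s^2+w^2) <-> cos(wt)*u(t)
With k=5, w=9: f(t) = 5*cos(9t)*u(t)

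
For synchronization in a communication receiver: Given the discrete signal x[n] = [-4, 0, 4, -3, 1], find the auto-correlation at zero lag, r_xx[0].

The auto-correlation at zero lag r_xx[0] equals the signal energy.
r_xx[0] = sum of x[n]^2 = (-4)^2 + 0^2 + 4^2 + (-3)^2 + 1^2
= 16 + 0 + 16 + 9 + 1 = 42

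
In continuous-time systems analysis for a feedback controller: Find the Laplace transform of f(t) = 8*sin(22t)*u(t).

Standard pair: sin(wt)*u(t) <-> w/(s^2+w^2)
With w = 22: L{8*sin(22t)*u(t)} = 176/(s^2+484)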